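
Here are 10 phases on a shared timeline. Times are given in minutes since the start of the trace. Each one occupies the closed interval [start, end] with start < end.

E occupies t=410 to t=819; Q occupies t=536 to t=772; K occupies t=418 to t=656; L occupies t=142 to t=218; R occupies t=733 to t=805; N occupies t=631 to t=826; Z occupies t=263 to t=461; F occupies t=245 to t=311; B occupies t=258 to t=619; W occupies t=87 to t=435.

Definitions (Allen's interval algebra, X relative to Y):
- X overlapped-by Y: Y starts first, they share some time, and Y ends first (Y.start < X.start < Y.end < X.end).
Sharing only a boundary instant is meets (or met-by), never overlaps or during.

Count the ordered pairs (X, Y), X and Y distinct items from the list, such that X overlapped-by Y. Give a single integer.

16

Checking all 90 ordered pairs for relation 'overlapped-by'; matching pairs in alphabetical order:
(B, F): B overlapped-by F ✓
(B, W): B overlapped-by W ✓
(E, B): E overlapped-by B ✓
(E, W): E overlapped-by W ✓
(E, Z): E overlapped-by Z ✓
(K, B): K overlapped-by B ✓
(K, W): K overlapped-by W ✓
(K, Z): K overlapped-by Z ✓
(N, E): N overlapped-by E ✓
(N, K): N overlapped-by K ✓
(N, Q): N overlapped-by Q ✓
(Q, B): Q overlapped-by B ✓
(Q, K): Q overlapped-by K ✓
(R, Q): R overlapped-by Q ✓
(Z, F): Z overlapped-by F ✓
(Z, W): Z overlapped-by W ✓
Count: 16.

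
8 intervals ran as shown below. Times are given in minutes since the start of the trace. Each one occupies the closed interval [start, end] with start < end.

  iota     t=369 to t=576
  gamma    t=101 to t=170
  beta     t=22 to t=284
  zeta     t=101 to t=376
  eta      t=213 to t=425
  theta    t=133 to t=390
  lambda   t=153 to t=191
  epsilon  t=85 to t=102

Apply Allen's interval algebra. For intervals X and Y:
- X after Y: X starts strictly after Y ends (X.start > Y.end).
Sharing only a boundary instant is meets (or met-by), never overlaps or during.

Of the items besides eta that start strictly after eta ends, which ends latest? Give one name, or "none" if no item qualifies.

none

Target eta = [t=213, t=425].
beta [t=22, t=284] → overlaps → excluded.
epsilon [t=85, t=102] → before → excluded.
gamma [t=101, t=170] → before → excluded.
iota [t=369, t=576] → overlapped-by → excluded.
lambda [t=153, t=191] → before → excluded.
theta [t=133, t=390] → overlaps → excluded.
zeta [t=101, t=376] → overlaps → excluded.
No candidates → none.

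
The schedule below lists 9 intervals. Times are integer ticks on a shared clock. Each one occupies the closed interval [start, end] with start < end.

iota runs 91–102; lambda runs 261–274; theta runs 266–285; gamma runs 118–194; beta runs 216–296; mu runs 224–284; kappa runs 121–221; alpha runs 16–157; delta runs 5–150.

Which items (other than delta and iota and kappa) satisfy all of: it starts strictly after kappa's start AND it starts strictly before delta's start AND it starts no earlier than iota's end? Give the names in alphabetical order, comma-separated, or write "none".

Conditions: its start is strictly after kappa's start (X.start > 121) AND its start is strictly before delta's start (X.start < 5) AND its start is no earlier than iota's end (X.start >= 102).
alpha: start 16 > 121? ✗; start 16 < 5? ✗; start 16 >= 102? ✗ → no.
beta: start 216 > 121? ✓; start 216 < 5? ✗; start 216 >= 102? ✓ → no.
gamma: start 118 > 121? ✗; start 118 < 5? ✗; start 118 >= 102? ✓ → no.
lambda: start 261 > 121? ✓; start 261 < 5? ✗; start 261 >= 102? ✓ → no.
mu: start 224 > 121? ✓; start 224 < 5? ✗; start 224 >= 102? ✓ → no.
theta: start 266 > 121? ✓; start 266 < 5? ✗; start 266 >= 102? ✓ → no.
Result: none.

none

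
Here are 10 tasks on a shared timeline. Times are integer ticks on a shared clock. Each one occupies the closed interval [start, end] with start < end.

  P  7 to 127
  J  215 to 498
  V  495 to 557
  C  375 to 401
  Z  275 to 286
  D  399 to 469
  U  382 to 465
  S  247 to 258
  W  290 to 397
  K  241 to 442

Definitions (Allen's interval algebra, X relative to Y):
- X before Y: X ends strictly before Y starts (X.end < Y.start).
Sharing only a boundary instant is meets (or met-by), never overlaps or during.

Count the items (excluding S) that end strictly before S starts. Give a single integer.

1

Target S = [247, 258].
C [375, 401] → after → no.
D [399, 469] → after → no.
J [215, 498] → contains → no.
K [241, 442] → contains → no.
P [7, 127] → before → counts.
U [382, 465] → after → no.
V [495, 557] → after → no.
W [290, 397] → after → no.
Z [275, 286] → after → no.
Total: 1.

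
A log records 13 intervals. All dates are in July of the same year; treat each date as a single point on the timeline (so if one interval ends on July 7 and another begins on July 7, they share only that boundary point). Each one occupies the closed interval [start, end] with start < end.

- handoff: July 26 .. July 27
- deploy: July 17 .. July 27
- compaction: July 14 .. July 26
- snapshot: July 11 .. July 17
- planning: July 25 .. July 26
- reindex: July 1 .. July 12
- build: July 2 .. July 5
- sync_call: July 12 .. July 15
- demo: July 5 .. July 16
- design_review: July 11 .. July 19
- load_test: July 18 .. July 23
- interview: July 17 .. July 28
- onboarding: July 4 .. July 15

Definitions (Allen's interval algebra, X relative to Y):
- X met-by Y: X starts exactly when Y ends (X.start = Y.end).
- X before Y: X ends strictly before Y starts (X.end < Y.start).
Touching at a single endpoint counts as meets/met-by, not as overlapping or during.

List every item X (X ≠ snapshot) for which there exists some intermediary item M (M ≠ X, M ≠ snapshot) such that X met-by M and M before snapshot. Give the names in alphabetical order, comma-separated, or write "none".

demo

Target snapshot = [July 11, July 17].
Intermediaries M with M before snapshot: build.
Via build — items with X met-by build: demo.
Union: demo.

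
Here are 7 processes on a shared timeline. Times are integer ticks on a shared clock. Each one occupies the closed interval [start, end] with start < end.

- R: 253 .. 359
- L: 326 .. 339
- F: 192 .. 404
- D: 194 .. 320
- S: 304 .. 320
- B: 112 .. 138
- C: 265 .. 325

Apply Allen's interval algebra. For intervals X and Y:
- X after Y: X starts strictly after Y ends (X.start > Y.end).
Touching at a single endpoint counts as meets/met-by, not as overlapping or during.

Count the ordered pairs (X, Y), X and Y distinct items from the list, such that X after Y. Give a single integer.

Checking all 42 ordered pairs for relation 'after'; matching pairs in alphabetical order:
(C, B): C after B ✓
(D, B): D after B ✓
(F, B): F after B ✓
(L, B): L after B ✓
(L, C): L after C ✓
(L, D): L after D ✓
(L, S): L after S ✓
(R, B): R after B ✓
(S, B): S after B ✓
Count: 9.

9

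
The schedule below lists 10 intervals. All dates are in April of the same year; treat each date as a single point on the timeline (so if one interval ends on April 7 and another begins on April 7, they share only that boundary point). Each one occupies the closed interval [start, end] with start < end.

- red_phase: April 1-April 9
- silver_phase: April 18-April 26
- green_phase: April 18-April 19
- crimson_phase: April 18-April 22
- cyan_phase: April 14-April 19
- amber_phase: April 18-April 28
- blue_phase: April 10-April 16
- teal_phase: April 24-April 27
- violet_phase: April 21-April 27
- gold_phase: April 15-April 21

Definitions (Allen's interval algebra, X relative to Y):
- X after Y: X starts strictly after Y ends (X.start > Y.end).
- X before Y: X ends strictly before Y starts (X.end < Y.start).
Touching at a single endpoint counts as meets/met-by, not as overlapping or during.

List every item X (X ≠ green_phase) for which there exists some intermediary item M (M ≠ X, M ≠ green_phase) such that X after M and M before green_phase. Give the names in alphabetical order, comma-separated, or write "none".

amber_phase, blue_phase, crimson_phase, cyan_phase, gold_phase, silver_phase, teal_phase, violet_phase

Target green_phase = [April 18, April 19].
Intermediaries M with M before green_phase: blue_phase, red_phase.
Via blue_phase — items with X after blue_phase: amber_phase, crimson_phase, silver_phase, teal_phase, violet_phase.
Via red_phase — items with X after red_phase: amber_phase, blue_phase, crimson_phase, cyan_phase, gold_phase, silver_phase, teal_phase, violet_phase.
Union: amber_phase, blue_phase, crimson_phase, cyan_phase, gold_phase, silver_phase, teal_phase, violet_phase.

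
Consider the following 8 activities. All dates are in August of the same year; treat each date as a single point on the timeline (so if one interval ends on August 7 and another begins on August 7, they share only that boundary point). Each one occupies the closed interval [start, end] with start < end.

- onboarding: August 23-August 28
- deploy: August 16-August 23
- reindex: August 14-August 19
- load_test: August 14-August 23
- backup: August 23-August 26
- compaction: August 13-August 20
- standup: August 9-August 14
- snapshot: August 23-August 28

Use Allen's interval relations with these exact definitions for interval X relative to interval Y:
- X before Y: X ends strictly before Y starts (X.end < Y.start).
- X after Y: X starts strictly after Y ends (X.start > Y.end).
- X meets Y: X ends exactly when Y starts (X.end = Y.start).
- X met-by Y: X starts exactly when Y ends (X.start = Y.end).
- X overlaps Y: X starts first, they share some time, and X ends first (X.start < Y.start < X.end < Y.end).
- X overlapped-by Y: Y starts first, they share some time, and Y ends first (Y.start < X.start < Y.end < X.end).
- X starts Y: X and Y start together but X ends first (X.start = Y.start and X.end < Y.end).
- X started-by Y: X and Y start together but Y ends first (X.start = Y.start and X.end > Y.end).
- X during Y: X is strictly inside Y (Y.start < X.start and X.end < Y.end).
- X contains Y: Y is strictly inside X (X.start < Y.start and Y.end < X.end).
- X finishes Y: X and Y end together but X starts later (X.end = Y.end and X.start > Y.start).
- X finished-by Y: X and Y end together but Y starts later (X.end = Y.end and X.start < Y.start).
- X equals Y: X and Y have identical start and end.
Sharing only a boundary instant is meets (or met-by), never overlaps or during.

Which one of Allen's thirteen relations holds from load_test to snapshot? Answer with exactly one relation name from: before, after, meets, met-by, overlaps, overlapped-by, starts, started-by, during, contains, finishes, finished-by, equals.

meets

load_test = [August 14, August 23]; snapshot = [August 23, August 28].
Compare endpoints: load_test.start < snapshot.start, load_test.start < snapshot.end, load_test.end = snapshot.start, load_test.end < snapshot.end.
That pattern is 'meets'.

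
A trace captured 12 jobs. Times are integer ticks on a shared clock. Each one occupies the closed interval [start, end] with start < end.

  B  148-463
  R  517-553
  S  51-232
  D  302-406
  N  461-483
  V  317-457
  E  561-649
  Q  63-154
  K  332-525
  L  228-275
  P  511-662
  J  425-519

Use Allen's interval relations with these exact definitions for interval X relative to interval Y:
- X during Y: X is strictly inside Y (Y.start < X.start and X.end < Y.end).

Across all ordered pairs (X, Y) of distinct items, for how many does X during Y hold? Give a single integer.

Checking all 132 ordered pairs for relation 'during'; matching pairs in alphabetical order:
(D, B): D during B ✓
(E, P): E during P ✓
(J, K): J during K ✓
(L, B): L during B ✓
(N, J): N during J ✓
(N, K): N during K ✓
(Q, S): Q during S ✓
(R, P): R during P ✓
(V, B): V during B ✓
Count: 9.

9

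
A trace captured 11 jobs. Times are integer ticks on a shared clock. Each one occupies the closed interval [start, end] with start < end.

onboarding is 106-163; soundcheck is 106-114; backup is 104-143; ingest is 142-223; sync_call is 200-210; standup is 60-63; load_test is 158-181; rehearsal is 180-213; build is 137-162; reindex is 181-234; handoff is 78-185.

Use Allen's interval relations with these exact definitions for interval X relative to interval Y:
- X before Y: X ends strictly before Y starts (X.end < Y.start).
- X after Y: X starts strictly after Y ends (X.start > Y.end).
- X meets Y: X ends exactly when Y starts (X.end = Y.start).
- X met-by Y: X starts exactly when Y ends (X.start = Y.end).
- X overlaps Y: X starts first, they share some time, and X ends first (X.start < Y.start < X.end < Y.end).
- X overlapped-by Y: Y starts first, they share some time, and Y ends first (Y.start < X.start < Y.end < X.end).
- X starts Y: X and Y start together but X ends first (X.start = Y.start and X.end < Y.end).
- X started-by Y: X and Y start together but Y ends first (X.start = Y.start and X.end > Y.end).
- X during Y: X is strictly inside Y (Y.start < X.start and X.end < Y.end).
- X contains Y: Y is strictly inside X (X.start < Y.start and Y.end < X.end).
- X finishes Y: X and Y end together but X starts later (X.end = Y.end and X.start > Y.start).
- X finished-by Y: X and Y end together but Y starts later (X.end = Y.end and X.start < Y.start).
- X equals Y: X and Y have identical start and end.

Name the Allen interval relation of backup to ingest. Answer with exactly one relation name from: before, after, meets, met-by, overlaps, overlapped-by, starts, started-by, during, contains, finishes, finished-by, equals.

backup = [104, 143]; ingest = [142, 223].
Compare endpoints: backup.start < ingest.start, backup.start < ingest.end, backup.end > ingest.start, backup.end < ingest.end.
That pattern is 'overlaps'.

overlaps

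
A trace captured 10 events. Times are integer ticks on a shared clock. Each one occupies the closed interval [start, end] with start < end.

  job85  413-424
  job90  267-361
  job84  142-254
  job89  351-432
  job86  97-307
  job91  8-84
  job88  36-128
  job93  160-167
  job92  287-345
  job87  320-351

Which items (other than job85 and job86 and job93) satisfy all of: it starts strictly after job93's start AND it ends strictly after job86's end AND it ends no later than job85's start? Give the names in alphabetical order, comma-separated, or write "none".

Conditions: its start is strictly after job93's start (X.start > 160) AND its end is strictly after job86's end (X.end > 307) AND its end is no later than job85's start (X.end <= 413).
job84: start 142 > 160? ✗; end 254 > 307? ✗; end 254 <= 413? ✓ → no.
job87: start 320 > 160? ✓; end 351 > 307? ✓; end 351 <= 413? ✓ → yes.
job88: start 36 > 160? ✗; end 128 > 307? ✗; end 128 <= 413? ✓ → no.
job89: start 351 > 160? ✓; end 432 > 307? ✓; end 432 <= 413? ✗ → no.
job90: start 267 > 160? ✓; end 361 > 307? ✓; end 361 <= 413? ✓ → yes.
job91: start 8 > 160? ✗; end 84 > 307? ✗; end 84 <= 413? ✓ → no.
job92: start 287 > 160? ✓; end 345 > 307? ✓; end 345 <= 413? ✓ → yes.
Result: job87, job90, job92.

job87, job90, job92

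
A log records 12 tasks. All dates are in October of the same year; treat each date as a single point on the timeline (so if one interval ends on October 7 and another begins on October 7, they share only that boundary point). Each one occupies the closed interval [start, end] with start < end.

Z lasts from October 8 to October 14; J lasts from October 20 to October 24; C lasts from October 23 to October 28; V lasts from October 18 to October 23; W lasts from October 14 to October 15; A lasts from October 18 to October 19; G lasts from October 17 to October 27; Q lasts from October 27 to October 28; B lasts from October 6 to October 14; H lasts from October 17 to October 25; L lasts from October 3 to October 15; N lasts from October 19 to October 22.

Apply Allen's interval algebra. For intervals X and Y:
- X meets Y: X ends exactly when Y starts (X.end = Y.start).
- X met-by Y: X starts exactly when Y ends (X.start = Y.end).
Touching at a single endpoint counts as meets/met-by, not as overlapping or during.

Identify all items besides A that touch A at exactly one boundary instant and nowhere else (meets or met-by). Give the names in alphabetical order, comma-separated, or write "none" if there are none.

N

Target A = [October 18, October 19].
B [October 6, October 14] → before → no.
C [October 23, October 28] → after → no.
G [October 17, October 27] → contains → no.
H [October 17, October 25] → contains → no.
J [October 20, October 24] → after → no.
L [October 3, October 15] → before → no.
N [October 19, October 22] → met-by → yes.
Q [October 27, October 28] → after → no.
V [October 18, October 23] → started-by → no.
W [October 14, October 15] → before → no.
Z [October 8, October 14] → before → no.
Result: N.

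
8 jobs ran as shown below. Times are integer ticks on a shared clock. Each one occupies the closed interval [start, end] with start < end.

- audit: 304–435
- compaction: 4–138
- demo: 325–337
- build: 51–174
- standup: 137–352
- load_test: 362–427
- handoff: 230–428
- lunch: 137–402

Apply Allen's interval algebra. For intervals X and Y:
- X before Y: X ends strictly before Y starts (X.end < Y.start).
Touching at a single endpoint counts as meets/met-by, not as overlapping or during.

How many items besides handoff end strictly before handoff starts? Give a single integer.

2

Target handoff = [230, 428].
audit [304, 435] → overlapped-by → no.
build [51, 174] → before → counts.
compaction [4, 138] → before → counts.
demo [325, 337] → during → no.
load_test [362, 427] → during → no.
lunch [137, 402] → overlaps → no.
standup [137, 352] → overlaps → no.
Total: 2.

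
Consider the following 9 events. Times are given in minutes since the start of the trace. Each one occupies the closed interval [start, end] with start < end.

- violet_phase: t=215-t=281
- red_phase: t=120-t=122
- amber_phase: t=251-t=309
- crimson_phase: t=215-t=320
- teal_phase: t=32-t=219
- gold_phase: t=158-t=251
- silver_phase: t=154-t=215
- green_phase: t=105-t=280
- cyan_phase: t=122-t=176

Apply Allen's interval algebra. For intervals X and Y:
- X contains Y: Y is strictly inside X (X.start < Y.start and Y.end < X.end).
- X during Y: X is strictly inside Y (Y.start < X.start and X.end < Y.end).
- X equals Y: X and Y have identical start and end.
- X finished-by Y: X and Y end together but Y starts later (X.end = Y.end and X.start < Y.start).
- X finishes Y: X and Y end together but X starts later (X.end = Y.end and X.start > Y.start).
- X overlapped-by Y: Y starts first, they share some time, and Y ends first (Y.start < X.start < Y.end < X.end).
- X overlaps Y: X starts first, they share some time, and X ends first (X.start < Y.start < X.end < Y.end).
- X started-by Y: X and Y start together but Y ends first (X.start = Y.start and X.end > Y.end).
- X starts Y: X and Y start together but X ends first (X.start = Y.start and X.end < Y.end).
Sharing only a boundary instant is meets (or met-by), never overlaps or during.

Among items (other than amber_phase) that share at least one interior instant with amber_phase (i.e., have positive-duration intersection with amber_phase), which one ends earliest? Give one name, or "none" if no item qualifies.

green_phase

Target amber_phase = [t=251, t=309].
crimson_phase [t=215, t=320] → contains → candidate.
cyan_phase [t=122, t=176] → before → excluded.
gold_phase [t=158, t=251] → meets → excluded.
green_phase [t=105, t=280] → overlaps → candidate.
red_phase [t=120, t=122] → before → excluded.
silver_phase [t=154, t=215] → before → excluded.
teal_phase [t=32, t=219] → before → excluded.
violet_phase [t=215, t=281] → overlaps → candidate.
Among candidates, earliest end is t=280 → green_phase.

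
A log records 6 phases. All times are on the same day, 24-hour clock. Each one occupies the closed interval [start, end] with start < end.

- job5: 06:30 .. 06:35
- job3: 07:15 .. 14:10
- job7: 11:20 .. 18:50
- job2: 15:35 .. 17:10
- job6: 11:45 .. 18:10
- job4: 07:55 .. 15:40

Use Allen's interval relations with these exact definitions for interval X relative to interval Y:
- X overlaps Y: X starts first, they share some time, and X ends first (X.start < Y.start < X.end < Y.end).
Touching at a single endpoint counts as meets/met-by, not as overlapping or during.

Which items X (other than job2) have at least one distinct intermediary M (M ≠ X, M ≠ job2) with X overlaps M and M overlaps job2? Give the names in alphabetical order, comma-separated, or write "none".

job3

Target job2 = [15:35, 17:10].
Intermediaries M with M overlaps job2: job4.
Via job4 — items with X overlaps job4: job3.
Union: job3.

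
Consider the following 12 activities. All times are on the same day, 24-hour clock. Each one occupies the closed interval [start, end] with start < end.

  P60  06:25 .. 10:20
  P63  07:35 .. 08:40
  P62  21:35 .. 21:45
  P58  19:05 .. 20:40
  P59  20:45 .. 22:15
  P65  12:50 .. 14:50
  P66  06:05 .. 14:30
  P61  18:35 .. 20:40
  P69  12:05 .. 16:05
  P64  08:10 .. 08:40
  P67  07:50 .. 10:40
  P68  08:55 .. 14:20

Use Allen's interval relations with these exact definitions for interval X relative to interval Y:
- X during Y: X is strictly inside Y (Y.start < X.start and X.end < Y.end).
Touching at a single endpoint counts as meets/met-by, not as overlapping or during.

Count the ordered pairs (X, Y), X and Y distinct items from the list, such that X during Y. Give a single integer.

10

Checking all 132 ordered pairs for relation 'during'; matching pairs in alphabetical order:
(P60, P66): P60 during P66 ✓
(P62, P59): P62 during P59 ✓
(P63, P60): P63 during P60 ✓
(P63, P66): P63 during P66 ✓
(P64, P60): P64 during P60 ✓
(P64, P66): P64 during P66 ✓
(P64, P67): P64 during P67 ✓
(P65, P69): P65 during P69 ✓
(P67, P66): P67 during P66 ✓
(P68, P66): P68 during P66 ✓
Count: 10.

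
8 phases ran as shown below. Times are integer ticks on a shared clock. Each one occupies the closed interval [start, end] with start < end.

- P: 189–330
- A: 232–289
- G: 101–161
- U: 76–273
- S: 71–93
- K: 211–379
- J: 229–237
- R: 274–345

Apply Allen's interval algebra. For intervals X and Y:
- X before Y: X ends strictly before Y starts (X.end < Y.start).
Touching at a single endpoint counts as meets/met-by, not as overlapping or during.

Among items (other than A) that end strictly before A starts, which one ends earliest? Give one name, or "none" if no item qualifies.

Target A = [232, 289].
G [101, 161] → before → candidate.
J [229, 237] → overlaps → excluded.
K [211, 379] → contains → excluded.
P [189, 330] → contains → excluded.
R [274, 345] → overlapped-by → excluded.
S [71, 93] → before → candidate.
U [76, 273] → overlaps → excluded.
Among candidates, earliest end is 93 → S.

S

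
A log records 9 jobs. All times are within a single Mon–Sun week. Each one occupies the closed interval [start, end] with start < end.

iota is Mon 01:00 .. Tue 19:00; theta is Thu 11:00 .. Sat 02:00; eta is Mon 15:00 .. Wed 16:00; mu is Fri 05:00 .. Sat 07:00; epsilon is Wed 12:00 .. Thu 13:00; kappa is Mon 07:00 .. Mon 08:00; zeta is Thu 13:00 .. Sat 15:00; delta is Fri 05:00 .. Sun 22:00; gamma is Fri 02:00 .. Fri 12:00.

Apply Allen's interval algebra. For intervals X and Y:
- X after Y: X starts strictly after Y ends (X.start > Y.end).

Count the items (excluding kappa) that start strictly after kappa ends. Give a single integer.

7

Target kappa = [Mon 07:00, Mon 08:00].
delta [Fri 05:00, Sun 22:00] → after → counts.
epsilon [Wed 12:00, Thu 13:00] → after → counts.
eta [Mon 15:00, Wed 16:00] → after → counts.
gamma [Fri 02:00, Fri 12:00] → after → counts.
iota [Mon 01:00, Tue 19:00] → contains → no.
mu [Fri 05:00, Sat 07:00] → after → counts.
theta [Thu 11:00, Sat 02:00] → after → counts.
zeta [Thu 13:00, Sat 15:00] → after → counts.
Total: 7.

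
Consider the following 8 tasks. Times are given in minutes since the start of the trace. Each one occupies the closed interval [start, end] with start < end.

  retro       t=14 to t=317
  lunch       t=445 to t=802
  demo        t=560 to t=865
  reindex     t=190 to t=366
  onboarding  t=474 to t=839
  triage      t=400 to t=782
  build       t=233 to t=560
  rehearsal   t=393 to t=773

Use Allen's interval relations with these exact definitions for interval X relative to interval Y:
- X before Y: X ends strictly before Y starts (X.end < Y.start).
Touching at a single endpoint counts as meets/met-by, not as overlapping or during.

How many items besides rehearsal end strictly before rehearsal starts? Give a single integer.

2

Target rehearsal = [t=393, t=773].
build [t=233, t=560] → overlaps → no.
demo [t=560, t=865] → overlapped-by → no.
lunch [t=445, t=802] → overlapped-by → no.
onboarding [t=474, t=839] → overlapped-by → no.
reindex [t=190, t=366] → before → counts.
retro [t=14, t=317] → before → counts.
triage [t=400, t=782] → overlapped-by → no.
Total: 2.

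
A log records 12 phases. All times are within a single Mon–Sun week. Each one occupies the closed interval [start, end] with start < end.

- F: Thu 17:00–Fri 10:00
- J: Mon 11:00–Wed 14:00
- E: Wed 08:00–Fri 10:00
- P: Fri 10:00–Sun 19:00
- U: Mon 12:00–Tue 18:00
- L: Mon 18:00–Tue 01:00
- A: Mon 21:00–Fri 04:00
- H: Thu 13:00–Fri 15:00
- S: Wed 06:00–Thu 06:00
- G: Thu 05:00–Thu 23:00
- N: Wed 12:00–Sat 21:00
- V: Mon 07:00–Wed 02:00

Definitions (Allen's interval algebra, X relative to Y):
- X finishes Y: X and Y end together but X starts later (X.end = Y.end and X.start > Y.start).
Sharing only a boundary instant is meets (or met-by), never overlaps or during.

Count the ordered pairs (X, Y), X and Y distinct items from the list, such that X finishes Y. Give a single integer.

1

Checking all 132 ordered pairs for relation 'finishes'; matching pairs in alphabetical order:
(F, E): F finishes E ✓
Count: 1.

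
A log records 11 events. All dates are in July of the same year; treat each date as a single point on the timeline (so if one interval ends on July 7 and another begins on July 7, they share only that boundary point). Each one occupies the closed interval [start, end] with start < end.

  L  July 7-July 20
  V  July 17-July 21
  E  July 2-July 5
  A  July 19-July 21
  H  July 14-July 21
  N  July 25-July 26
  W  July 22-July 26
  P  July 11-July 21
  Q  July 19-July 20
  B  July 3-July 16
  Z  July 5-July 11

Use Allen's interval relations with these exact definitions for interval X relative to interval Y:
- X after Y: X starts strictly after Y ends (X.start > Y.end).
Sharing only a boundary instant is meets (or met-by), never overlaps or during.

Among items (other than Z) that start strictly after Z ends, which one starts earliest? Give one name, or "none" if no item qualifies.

H

Target Z = [July 5, July 11].
A [July 19, July 21] → after → candidate.
B [July 3, July 16] → contains → excluded.
E [July 2, July 5] → meets → excluded.
H [July 14, July 21] → after → candidate.
L [July 7, July 20] → overlapped-by → excluded.
N [July 25, July 26] → after → candidate.
P [July 11, July 21] → met-by → excluded.
Q [July 19, July 20] → after → candidate.
V [July 17, July 21] → after → candidate.
W [July 22, July 26] → after → candidate.
Among candidates, earliest start is July 14 → H.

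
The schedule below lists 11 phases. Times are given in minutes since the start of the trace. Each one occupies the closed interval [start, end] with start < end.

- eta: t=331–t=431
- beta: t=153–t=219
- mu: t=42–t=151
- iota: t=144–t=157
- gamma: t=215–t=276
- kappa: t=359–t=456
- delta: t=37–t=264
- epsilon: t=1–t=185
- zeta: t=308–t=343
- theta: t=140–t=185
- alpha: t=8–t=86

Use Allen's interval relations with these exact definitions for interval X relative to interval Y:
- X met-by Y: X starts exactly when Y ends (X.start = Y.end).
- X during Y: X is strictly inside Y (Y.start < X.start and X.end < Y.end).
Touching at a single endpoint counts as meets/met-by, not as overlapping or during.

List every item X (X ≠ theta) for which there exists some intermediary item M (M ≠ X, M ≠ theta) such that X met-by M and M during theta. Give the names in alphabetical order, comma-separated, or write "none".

none

Target theta = [t=140, t=185].
Intermediaries M with M during theta: iota.
Via iota — items with X met-by iota: none.
Union: none.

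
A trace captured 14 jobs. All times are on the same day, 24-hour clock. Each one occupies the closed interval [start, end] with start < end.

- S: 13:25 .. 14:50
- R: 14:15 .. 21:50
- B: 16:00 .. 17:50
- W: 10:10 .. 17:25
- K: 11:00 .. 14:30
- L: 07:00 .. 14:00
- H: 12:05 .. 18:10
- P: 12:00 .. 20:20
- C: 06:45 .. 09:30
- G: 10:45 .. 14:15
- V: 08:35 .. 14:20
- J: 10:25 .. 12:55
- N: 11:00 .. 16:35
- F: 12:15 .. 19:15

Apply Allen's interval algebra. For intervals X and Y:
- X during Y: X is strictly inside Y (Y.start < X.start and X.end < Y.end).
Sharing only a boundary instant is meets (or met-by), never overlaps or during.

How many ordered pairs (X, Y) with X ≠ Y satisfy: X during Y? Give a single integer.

18

Checking all 182 ordered pairs for relation 'during'; matching pairs in alphabetical order:
(B, F): B during F ✓
(B, H): B during H ✓
(B, P): B during P ✓
(B, R): B during R ✓
(F, P): F during P ✓
(G, V): G during V ✓
(G, W): G during W ✓
(H, P): H during P ✓
(J, L): J during L ✓
(J, V): J during V ✓
(J, W): J during W ✓
(K, W): K during W ✓
(N, W): N during W ✓
(S, F): S during F ✓
(S, H): S during H ✓
(S, N): S during N ✓
(S, P): S during P ✓
(S, W): S during W ✓
Count: 18.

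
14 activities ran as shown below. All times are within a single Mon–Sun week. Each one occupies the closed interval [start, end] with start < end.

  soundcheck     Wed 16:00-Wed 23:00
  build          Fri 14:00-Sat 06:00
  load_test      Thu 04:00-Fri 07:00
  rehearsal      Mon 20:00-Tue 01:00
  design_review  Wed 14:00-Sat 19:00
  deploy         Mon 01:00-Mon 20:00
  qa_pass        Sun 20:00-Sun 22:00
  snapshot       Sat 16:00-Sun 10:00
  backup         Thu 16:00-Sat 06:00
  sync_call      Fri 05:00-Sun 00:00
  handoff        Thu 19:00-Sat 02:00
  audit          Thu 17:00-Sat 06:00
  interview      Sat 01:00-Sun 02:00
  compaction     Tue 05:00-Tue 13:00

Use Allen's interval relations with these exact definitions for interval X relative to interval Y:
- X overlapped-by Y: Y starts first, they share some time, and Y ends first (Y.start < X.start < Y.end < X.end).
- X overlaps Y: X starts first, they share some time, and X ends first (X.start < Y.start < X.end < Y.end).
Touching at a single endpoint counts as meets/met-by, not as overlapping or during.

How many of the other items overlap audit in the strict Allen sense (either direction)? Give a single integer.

3

Target audit = [Thu 17:00, Sat 06:00].
backup [Thu 16:00, Sat 06:00] → finished-by → no.
build [Fri 14:00, Sat 06:00] → finishes → no.
compaction [Tue 05:00, Tue 13:00] → before → no.
deploy [Mon 01:00, Mon 20:00] → before → no.
design_review [Wed 14:00, Sat 19:00] → contains → no.
handoff [Thu 19:00, Sat 02:00] → during → no.
interview [Sat 01:00, Sun 02:00] → overlapped-by → counts.
load_test [Thu 04:00, Fri 07:00] → overlaps → counts.
qa_pass [Sun 20:00, Sun 22:00] → after → no.
rehearsal [Mon 20:00, Tue 01:00] → before → no.
snapshot [Sat 16:00, Sun 10:00] → after → no.
soundcheck [Wed 16:00, Wed 23:00] → before → no.
sync_call [Fri 05:00, Sun 00:00] → overlapped-by → counts.
Total: 3.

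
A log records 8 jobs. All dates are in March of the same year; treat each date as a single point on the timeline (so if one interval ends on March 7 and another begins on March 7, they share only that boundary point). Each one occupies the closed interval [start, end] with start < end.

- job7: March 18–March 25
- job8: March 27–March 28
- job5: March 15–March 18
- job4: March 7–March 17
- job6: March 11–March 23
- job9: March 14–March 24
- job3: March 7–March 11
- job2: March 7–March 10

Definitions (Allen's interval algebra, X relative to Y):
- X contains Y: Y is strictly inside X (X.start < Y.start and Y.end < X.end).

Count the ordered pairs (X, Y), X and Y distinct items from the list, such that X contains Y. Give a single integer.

2

Checking all 56 ordered pairs for relation 'contains'; matching pairs in alphabetical order:
(job6, job5): job6 contains job5 ✓
(job9, job5): job9 contains job5 ✓
Count: 2.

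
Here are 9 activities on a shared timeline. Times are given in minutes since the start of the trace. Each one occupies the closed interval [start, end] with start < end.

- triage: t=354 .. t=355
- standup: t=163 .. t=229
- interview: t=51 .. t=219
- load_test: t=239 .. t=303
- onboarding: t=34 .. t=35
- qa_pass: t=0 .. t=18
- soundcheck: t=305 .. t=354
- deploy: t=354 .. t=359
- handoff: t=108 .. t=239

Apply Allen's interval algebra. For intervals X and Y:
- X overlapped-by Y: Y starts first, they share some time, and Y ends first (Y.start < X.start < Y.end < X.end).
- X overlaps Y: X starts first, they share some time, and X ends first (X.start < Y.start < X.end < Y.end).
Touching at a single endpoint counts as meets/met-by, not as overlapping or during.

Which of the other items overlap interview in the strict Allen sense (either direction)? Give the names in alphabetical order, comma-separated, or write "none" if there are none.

handoff, standup

Target interview = [t=51, t=219].
deploy [t=354, t=359] → after → no.
handoff [t=108, t=239] → overlapped-by → yes.
load_test [t=239, t=303] → after → no.
onboarding [t=34, t=35] → before → no.
qa_pass [t=0, t=18] → before → no.
soundcheck [t=305, t=354] → after → no.
standup [t=163, t=229] → overlapped-by → yes.
triage [t=354, t=355] → after → no.
Result: handoff, standup.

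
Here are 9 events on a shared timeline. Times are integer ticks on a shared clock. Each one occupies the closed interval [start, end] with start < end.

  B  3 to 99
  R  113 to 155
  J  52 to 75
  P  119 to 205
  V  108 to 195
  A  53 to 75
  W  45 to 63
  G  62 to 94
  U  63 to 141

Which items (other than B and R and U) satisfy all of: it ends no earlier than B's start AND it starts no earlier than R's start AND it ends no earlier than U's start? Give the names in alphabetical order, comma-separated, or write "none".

P

Conditions: its end is no earlier than B's start (X.end >= 3) AND its start is no earlier than R's start (X.start >= 113) AND its end is no earlier than U's start (X.end >= 63).
A: end 75 >= 3? ✓; start 53 >= 113? ✗; end 75 >= 63? ✓ → no.
G: end 94 >= 3? ✓; start 62 >= 113? ✗; end 94 >= 63? ✓ → no.
J: end 75 >= 3? ✓; start 52 >= 113? ✗; end 75 >= 63? ✓ → no.
P: end 205 >= 3? ✓; start 119 >= 113? ✓; end 205 >= 63? ✓ → yes.
V: end 195 >= 3? ✓; start 108 >= 113? ✗; end 195 >= 63? ✓ → no.
W: end 63 >= 3? ✓; start 45 >= 113? ✗; end 63 >= 63? ✓ → no.
Result: P.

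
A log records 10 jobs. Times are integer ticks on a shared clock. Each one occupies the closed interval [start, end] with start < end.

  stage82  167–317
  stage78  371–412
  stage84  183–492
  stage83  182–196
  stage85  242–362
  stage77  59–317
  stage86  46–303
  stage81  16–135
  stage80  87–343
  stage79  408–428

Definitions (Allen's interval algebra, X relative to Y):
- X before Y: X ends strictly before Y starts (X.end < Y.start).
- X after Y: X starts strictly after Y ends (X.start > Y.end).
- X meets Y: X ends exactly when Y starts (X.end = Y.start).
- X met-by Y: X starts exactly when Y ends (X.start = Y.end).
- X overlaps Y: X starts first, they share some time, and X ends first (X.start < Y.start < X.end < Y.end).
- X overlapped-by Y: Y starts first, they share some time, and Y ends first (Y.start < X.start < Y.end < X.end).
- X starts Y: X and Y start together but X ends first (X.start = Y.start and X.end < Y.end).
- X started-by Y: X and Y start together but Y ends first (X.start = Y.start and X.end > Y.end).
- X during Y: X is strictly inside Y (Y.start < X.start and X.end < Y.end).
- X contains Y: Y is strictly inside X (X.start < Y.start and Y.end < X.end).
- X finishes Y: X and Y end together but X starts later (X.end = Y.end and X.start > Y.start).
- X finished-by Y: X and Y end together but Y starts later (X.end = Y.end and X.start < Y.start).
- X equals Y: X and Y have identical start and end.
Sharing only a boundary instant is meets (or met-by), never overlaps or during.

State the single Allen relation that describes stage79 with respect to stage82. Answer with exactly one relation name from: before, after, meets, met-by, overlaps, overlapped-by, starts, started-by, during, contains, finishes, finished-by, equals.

after

stage79 = [408, 428]; stage82 = [167, 317].
Compare endpoints: stage79.start > stage82.start, stage79.start > stage82.end, stage79.end > stage82.start, stage79.end > stage82.end.
That pattern is 'after'.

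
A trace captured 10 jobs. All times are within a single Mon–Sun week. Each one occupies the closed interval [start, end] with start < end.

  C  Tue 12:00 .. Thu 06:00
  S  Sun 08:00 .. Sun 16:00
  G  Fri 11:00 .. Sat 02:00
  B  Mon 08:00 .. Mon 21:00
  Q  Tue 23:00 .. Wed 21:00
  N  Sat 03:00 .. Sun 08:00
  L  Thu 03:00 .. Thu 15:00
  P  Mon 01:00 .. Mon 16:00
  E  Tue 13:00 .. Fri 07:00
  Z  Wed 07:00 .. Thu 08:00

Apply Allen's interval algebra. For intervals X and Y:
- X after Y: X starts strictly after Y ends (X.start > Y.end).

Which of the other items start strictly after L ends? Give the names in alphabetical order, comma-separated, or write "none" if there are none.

Target L = [Thu 03:00, Thu 15:00].
B [Mon 08:00, Mon 21:00] → before → no.
C [Tue 12:00, Thu 06:00] → overlaps → no.
E [Tue 13:00, Fri 07:00] → contains → no.
G [Fri 11:00, Sat 02:00] → after → yes.
N [Sat 03:00, Sun 08:00] → after → yes.
P [Mon 01:00, Mon 16:00] → before → no.
Q [Tue 23:00, Wed 21:00] → before → no.
S [Sun 08:00, Sun 16:00] → after → yes.
Z [Wed 07:00, Thu 08:00] → overlaps → no.
Result: G, N, S.

G, N, S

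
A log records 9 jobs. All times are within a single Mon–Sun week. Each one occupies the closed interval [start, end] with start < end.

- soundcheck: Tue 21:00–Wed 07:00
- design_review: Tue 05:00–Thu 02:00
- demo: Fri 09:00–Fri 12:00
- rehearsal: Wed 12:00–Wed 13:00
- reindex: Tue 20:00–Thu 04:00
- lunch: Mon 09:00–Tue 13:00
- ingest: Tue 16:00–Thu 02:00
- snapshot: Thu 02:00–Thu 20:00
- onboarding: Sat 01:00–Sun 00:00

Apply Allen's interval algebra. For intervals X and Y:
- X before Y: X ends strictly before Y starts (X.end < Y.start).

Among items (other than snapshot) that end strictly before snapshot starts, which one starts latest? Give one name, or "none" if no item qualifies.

Target snapshot = [Thu 02:00, Thu 20:00].
demo [Fri 09:00, Fri 12:00] → after → excluded.
design_review [Tue 05:00, Thu 02:00] → meets → excluded.
ingest [Tue 16:00, Thu 02:00] → meets → excluded.
lunch [Mon 09:00, Tue 13:00] → before → candidate.
onboarding [Sat 01:00, Sun 00:00] → after → excluded.
rehearsal [Wed 12:00, Wed 13:00] → before → candidate.
reindex [Tue 20:00, Thu 04:00] → overlaps → excluded.
soundcheck [Tue 21:00, Wed 07:00] → before → candidate.
Among candidates, latest start is Wed 12:00 → rehearsal.

rehearsal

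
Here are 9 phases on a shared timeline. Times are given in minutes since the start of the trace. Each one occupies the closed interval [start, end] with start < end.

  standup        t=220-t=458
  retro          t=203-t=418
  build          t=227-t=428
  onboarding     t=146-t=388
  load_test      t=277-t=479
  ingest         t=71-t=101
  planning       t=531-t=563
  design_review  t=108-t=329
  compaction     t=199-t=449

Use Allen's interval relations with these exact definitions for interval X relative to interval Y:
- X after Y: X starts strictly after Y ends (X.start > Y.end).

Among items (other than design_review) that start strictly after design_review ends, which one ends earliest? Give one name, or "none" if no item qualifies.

planning

Target design_review = [t=108, t=329].
build [t=227, t=428] → overlapped-by → excluded.
compaction [t=199, t=449] → overlapped-by → excluded.
ingest [t=71, t=101] → before → excluded.
load_test [t=277, t=479] → overlapped-by → excluded.
onboarding [t=146, t=388] → overlapped-by → excluded.
planning [t=531, t=563] → after → candidate.
retro [t=203, t=418] → overlapped-by → excluded.
standup [t=220, t=458] → overlapped-by → excluded.
Among candidates, earliest end is t=563 → planning.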